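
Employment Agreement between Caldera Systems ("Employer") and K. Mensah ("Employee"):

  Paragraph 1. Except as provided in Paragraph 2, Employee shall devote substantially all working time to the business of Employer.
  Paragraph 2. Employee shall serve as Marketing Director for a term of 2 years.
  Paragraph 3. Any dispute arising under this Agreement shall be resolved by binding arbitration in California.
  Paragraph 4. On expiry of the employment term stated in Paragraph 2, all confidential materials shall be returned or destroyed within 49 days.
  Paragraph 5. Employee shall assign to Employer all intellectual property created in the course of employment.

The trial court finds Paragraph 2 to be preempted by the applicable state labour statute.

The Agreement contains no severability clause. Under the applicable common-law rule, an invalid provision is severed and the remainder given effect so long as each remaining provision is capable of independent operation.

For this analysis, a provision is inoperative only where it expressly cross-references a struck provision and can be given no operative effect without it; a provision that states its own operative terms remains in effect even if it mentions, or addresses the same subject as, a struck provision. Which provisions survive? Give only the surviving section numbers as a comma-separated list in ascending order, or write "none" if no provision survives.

1, 3, 5

Paragraph 2 is struck. Paragraph 4 has no operative effect of its own apart from Paragraph 2 and is therefore inoperative. Paragraph 1 mentions Paragraph 2 but its own obligation stands independently of Paragraph 2, so Paragraph 1 is not affected. Under the stated default rule, only provisions that cannot operate independently fall away; the rest are enforced. The provisions still in force are Paragraph 1, Paragraph 3, and Paragraph 5.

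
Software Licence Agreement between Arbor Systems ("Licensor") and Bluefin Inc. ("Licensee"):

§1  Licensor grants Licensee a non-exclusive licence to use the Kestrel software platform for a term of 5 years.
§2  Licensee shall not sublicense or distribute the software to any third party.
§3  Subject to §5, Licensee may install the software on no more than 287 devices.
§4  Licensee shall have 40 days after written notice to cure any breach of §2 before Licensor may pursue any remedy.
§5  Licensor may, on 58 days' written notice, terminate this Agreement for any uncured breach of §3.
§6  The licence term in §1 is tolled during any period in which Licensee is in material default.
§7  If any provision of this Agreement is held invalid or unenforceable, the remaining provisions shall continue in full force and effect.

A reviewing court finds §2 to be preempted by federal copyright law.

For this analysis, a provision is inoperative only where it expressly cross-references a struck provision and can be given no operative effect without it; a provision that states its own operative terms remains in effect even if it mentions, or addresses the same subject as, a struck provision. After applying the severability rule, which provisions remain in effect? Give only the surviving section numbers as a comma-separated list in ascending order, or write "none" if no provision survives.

1, 3, 5, 6, 7

§2 is struck. The only function of §4 is the cure period for breach of §2, so it cannot stand once §2 is removed. §7 is a severability clause and preserves every provision that can still be given independent effect. That leaves §1, §3, §5, §6, and §7 in effect.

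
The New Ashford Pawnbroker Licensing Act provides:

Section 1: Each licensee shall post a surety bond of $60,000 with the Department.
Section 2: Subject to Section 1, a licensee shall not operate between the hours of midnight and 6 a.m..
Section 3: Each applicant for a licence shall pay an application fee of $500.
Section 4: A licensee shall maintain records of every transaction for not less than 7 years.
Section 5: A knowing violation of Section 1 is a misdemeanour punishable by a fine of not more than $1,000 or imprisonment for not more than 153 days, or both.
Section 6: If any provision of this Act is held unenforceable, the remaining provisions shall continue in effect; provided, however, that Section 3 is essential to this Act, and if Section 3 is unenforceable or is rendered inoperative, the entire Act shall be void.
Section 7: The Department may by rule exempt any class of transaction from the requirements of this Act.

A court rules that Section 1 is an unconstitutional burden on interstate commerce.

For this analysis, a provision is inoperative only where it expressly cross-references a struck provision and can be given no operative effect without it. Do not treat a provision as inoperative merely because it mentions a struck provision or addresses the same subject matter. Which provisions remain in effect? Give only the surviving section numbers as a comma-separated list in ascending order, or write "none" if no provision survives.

Section 1 is struck. Section 5 has no operative effect of its own apart from Section 1 and is therefore inoperative. Although Section 2 refers to Section 1, its operative terms do not depend on Section 1, so it remains in effect. Section 6 makes Section 3 an essential term, but Section 3 is unaffected, so the severability proviso in Section 6 preserves the remaining provisions. The provisions still in force are Section 2, Section 3, Section 4, Section 6, and Section 7.

2, 3, 4, 6, 7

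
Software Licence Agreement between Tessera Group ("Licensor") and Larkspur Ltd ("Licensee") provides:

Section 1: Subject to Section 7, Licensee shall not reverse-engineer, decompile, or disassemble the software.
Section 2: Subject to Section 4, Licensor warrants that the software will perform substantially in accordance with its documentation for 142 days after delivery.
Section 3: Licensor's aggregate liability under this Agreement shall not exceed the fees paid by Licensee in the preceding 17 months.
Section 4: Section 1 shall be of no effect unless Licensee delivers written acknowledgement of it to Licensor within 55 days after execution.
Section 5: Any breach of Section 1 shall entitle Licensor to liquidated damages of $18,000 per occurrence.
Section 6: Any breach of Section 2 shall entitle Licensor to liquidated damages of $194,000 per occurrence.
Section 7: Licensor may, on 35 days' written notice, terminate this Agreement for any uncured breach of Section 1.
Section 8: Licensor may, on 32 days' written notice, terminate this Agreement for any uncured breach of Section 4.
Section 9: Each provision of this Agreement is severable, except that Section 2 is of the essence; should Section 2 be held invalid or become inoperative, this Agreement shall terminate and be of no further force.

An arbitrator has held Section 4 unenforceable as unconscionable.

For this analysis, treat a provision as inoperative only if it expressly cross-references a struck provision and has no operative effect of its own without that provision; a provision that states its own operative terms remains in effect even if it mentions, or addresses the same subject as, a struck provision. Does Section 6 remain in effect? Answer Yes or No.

Section 4 is struck. Section 8 merely fixes the termination right for breach of Section 4; with Section 4 gone it has nothing to operate on and falls away. Although Section 2 refers to Section 4, its operative terms do not depend on Section 4, so it remains in effect. Section 9 makes Section 2 an essential term, but Section 2 is unaffected, so the severability proviso in Section 9 preserves the remaining provisions. Section 1, Section 2, Section 3, Section 5, Section 6, Section 7, and Section 9 remain in effect. Section 6 is among the surviving provisions, so the answer is yes.

Yes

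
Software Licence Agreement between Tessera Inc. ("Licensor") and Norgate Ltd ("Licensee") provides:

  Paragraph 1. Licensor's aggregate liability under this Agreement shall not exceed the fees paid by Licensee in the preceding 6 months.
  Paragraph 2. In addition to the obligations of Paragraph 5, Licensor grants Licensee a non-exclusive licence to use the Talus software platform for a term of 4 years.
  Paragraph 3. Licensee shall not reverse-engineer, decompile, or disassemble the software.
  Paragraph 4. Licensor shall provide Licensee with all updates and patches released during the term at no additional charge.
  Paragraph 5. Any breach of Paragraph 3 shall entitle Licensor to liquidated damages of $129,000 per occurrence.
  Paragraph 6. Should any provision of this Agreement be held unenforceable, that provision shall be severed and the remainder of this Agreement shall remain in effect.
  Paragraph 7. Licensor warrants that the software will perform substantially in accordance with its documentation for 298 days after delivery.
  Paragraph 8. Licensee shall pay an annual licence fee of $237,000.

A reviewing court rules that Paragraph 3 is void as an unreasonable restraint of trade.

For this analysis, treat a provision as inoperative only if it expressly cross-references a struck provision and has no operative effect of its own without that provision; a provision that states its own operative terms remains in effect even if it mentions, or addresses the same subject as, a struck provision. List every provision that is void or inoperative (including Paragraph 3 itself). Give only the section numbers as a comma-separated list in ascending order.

Paragraph 3 is struck. Paragraph 5 has no operative effect of its own apart from Paragraph 3 and is therefore inoperative. Paragraph 2 mentions Paragraph 5 but its own obligation stands independently of Paragraph 5, so Paragraph 2 is not affected. Under the severability clause in Paragraph 6, the remaining provisions continue in force. That leaves Paragraph 1, Paragraph 2, Paragraph 4, Paragraph 6, Paragraph 7, and Paragraph 8 in effect.

3, 5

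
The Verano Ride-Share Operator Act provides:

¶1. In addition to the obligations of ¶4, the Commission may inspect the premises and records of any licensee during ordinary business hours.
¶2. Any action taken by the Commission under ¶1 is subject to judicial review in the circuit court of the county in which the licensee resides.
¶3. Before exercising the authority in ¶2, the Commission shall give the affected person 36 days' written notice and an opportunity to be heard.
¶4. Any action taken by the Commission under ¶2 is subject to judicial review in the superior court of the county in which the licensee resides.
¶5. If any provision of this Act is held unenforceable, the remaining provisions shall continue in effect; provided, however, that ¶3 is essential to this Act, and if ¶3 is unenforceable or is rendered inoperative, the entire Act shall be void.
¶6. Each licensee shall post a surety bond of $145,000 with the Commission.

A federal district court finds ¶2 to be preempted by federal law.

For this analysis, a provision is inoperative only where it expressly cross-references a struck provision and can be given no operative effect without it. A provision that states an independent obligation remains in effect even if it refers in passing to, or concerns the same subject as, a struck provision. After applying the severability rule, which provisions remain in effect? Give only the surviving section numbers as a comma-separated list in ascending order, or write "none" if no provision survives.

none

¶2 is struck. ¶3 operates only by reference to ¶2, so it falls with ¶2. ¶4 has no operative effect of its own apart from ¶2 and is therefore inoperative. ¶5 makes ¶3 an essential term, and ¶3 has been rendered inoperative by the cascade; under ¶5, the entire Act is therefore void. No provision of the Act survives.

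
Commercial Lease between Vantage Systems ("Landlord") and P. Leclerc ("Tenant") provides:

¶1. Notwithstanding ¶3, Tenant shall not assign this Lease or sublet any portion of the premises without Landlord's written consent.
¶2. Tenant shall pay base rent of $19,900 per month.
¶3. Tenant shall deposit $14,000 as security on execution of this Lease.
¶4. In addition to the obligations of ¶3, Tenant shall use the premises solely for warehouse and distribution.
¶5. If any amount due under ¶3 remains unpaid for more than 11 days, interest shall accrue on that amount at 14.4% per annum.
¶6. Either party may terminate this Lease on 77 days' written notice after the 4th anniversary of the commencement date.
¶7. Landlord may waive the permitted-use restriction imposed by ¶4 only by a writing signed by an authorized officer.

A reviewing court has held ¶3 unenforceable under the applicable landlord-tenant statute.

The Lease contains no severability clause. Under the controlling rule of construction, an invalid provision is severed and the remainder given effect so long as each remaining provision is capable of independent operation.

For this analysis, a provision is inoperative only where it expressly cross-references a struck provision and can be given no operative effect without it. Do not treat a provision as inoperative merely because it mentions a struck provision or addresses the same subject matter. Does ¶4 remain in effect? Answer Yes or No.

Yes

¶3 is struck. ¶5 operates only by reference to ¶3, so it falls with ¶3. Although ¶1 refers to ¶3, its operative terms do not depend on ¶3, so it remains in effect. ¶4 mentions ¶3 but its own obligation stands independently of ¶3, so ¶4 is not affected. Under the stated default rule, only provisions that cannot operate independently fall away; the rest are enforced. The provisions still in force are ¶1, ¶2, ¶4, ¶6, and ¶7. ¶4 is among the surviving provisions, so the answer is yes.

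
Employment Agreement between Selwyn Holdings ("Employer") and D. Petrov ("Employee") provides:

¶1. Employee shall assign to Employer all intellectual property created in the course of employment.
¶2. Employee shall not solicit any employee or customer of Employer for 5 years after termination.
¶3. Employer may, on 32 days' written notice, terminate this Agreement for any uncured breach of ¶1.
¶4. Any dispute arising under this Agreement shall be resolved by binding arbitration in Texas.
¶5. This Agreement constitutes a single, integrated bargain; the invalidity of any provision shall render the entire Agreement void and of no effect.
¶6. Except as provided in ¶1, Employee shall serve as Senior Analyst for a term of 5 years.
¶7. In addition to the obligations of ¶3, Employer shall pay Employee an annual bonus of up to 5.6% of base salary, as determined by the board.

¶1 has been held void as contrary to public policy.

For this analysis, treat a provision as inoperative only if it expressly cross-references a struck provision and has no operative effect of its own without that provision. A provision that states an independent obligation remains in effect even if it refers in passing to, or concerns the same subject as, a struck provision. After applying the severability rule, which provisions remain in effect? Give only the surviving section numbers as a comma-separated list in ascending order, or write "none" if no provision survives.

none

¶1 is struck. The only function of ¶3 is the termination right for breach of ¶1, so it cannot stand once ¶1 is removed. ¶5 provides that the Agreement is not severable, so the invalidity of any one provision voids the entire Agreement. No provision of the Agreement survives.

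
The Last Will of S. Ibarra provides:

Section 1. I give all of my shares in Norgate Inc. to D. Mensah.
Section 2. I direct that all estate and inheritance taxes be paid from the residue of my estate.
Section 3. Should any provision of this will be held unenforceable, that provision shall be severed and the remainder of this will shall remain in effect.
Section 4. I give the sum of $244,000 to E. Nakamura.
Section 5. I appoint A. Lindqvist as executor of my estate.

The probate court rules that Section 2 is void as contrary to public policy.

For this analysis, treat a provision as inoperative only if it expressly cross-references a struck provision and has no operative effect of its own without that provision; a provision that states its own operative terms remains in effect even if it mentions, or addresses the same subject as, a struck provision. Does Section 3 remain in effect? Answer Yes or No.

Yes

Section 2 is struck. No other provision's operative terms depend on Section 2. Section 3 is a severability clause and preserves every provision that can still be given independent effect. Section 1, Section 3, Section 4, and Section 5 remain in effect. Section 3 is among the surviving provisions, so the answer is yes.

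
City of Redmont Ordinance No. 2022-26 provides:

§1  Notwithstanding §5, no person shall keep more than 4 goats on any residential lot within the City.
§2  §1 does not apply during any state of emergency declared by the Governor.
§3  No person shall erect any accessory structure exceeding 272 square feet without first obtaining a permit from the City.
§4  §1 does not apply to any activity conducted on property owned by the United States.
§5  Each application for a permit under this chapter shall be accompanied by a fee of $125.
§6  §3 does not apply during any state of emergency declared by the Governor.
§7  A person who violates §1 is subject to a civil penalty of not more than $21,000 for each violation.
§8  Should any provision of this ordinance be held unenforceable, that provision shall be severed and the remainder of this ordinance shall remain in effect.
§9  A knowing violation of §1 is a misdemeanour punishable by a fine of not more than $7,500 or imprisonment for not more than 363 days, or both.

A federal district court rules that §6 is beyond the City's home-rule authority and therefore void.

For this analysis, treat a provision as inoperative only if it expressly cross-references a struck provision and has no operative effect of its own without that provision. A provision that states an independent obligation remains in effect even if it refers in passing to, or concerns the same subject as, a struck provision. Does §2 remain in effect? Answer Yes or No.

Yes

§6 is struck. Nothing else in the ordinance is defined by reference to §6. §8 is a severability clause and preserves every provision that can still be given independent effect. That leaves §1, §2, §3, §4, §5, §7, §8, and §9 in effect. §2 is among the surviving provisions, so the answer is yes.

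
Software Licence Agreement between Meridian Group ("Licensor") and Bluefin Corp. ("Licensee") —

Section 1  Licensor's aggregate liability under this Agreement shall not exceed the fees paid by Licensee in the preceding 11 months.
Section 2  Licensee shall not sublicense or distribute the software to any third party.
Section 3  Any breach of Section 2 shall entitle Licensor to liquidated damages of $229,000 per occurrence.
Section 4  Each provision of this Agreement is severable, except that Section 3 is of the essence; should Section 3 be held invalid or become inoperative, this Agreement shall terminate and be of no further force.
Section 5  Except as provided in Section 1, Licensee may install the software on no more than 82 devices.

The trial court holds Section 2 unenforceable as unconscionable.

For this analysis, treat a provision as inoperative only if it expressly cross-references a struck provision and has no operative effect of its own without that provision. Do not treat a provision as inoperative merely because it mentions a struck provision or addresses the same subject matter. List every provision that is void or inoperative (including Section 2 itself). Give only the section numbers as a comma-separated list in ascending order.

1, 2, 3, 4, 5

Section 2 is struck. The whole of Section 3 is the liquidated-damages amount, defined by reference to Section 2, so Section 3 cannot stand once Section 2 is removed. Section 4 makes Section 3 an essential term, and Section 3 has been rendered inoperative by the cascade; under Section 4, the entire Agreement is therefore void. No provision of the Agreement survives.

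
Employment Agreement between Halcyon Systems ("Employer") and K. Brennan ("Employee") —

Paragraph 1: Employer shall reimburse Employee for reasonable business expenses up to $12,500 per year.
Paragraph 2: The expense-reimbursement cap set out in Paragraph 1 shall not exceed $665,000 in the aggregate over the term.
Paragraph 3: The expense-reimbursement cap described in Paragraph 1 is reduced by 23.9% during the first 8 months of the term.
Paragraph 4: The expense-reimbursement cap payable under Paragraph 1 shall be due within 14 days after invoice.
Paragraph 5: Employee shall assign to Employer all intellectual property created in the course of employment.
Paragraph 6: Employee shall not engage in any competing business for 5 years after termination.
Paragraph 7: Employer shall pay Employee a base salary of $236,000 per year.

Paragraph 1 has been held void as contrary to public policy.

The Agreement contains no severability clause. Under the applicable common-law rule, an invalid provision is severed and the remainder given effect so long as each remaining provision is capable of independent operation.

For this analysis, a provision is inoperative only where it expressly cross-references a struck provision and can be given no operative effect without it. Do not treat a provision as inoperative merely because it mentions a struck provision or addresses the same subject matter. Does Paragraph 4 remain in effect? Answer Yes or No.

No

Paragraph 1 is struck. Paragraph 2 operates only by reference to Paragraph 1, so it falls with Paragraph 1. Paragraph 3 has no operative effect of its own apart from Paragraph 1 and is therefore inoperative. Paragraph 4 operates only by reference to Paragraph 1, so it falls with Paragraph 1. With no severability clause, the stated default rule severs what cannot stand and enforces each remaining provision that can operate on its own. That leaves Paragraph 5, Paragraph 6, and Paragraph 7 in effect. Paragraph 4 is among the inoperative provisions, so the answer is no.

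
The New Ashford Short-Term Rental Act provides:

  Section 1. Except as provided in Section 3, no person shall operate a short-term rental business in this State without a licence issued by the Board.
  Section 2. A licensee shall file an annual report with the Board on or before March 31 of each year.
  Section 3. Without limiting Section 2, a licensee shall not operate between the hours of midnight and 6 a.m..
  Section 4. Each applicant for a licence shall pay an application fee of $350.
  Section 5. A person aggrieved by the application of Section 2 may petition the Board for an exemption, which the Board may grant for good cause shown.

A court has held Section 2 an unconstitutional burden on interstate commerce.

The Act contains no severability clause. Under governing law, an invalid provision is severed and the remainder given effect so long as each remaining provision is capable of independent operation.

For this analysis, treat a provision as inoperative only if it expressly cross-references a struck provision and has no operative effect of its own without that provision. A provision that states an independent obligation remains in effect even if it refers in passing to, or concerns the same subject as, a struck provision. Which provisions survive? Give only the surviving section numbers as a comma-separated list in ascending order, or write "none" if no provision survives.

Section 2 is struck. Section 5 operates only by reference to Section 2, so it falls with Section 2. Although Section 3 refers to Section 2, its operative terms do not depend on Section 2, so it remains in effect. Under the stated default rule, only provisions that cannot operate independently fall away; the rest are enforced. That leaves Section 1, Section 3, and Section 4 in effect.

1, 3, 4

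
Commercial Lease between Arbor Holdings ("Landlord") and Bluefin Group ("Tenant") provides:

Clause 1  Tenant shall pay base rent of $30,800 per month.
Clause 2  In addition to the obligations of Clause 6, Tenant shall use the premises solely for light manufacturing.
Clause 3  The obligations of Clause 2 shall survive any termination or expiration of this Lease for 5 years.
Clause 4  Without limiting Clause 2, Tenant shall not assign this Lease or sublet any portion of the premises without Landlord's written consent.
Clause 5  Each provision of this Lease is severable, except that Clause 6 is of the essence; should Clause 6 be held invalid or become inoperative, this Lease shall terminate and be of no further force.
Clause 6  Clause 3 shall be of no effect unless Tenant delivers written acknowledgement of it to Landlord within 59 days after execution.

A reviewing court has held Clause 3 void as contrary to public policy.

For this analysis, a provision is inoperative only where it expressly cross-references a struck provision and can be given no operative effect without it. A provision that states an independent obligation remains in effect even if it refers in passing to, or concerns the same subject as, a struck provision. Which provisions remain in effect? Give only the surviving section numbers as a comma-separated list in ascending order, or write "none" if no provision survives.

Clause 3 is struck. The only function of Clause 6 is the acknowledgement condition for Clause 3, so it cannot stand once Clause 3 is removed. Clause 5 makes Clause 6 an essential term, and Clause 6 has been rendered inoperative by the cascade; under Clause 5, the entire Lease is therefore void. No provision of the Lease survives.

none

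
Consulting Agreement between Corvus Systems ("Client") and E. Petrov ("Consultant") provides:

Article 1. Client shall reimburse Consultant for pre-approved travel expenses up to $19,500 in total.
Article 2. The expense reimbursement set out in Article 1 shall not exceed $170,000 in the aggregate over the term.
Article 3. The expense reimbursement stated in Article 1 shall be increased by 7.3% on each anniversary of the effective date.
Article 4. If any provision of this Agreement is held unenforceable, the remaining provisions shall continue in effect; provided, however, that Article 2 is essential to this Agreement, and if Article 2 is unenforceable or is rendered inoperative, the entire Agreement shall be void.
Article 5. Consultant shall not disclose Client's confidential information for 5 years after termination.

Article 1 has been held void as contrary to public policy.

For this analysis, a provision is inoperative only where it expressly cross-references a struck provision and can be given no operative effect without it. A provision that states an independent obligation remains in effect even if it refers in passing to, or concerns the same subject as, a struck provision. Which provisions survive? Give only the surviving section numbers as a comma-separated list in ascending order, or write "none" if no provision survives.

none

Article 1 is struck. Article 2 does nothing except set the aggregate cap on the expense reimbursement by reference to Article 1; with Article 1 gone it has no independent effect and is inoperative. Article 3 has no operative effect of its own apart from Article 1 and is therefore inoperative. Article 4 makes Article 2 an essential term, and Article 2 has been rendered inoperative by the cascade; under Article 4, the entire Agreement is therefore void. No provision of the Agreement survives.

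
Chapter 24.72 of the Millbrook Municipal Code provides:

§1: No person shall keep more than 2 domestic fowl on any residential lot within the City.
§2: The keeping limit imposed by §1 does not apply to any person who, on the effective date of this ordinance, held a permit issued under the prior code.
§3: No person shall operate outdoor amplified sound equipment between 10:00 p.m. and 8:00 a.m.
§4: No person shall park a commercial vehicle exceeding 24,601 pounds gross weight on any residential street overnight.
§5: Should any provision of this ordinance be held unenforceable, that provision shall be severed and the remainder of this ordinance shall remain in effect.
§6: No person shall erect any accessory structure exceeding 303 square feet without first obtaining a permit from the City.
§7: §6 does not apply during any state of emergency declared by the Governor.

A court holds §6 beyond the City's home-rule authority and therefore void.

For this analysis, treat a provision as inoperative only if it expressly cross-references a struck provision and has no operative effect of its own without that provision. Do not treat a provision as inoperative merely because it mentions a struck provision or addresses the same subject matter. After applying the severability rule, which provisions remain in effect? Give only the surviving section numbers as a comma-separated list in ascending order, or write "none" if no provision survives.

1, 2, 3, 4, 5

§6 is struck. The only function of §7 is the emergency suspension of §6, so it cannot stand once §6 is removed. §5 is a severability clause and preserves every provision that can still be given independent effect. The provisions still in force are §1, §2, §3, §4, and §5.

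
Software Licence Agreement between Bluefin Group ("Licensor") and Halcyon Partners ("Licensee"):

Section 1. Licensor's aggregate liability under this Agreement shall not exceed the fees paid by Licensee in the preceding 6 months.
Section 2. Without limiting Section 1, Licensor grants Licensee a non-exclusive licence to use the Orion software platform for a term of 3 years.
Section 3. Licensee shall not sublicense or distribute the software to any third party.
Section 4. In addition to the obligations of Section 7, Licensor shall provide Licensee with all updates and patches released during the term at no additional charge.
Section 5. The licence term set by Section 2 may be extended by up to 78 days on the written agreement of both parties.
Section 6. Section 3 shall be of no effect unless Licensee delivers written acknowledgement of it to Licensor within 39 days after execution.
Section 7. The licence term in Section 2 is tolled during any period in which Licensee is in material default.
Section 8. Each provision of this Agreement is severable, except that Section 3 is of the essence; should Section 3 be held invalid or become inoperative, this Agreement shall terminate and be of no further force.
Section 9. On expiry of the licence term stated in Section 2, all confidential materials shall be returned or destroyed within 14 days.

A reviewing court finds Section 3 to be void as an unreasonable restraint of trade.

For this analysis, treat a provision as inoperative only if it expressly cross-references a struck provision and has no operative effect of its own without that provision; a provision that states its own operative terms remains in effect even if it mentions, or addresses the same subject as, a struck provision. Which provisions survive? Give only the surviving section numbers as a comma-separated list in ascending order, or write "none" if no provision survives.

none

Section 3 is struck. Section 6 has no operative effect of its own apart from Section 3 and is therefore inoperative. Section 8 makes Section 3 an essential term, and Section 3 is the provision held invalid; under Section 8, the entire Agreement is therefore void. No provision of the Agreement survives.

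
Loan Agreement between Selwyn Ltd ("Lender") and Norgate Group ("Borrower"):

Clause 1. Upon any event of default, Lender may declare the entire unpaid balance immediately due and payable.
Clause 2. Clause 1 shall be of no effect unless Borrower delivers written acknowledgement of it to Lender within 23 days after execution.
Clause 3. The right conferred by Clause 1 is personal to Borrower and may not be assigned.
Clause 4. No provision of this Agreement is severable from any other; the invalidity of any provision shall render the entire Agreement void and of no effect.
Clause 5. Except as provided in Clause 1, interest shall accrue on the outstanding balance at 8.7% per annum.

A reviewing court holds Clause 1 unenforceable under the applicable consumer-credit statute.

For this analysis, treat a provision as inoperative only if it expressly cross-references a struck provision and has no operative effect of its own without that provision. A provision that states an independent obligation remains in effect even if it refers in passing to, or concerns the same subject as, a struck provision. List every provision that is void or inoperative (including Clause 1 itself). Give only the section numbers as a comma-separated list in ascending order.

Clause 1 is struck. Clause 2 operates only by reference to Clause 1, so it falls with Clause 1. The only function of Clause 3 is the non-assignment of Clause 1, so it cannot stand once Clause 1 is removed. Clause 4 provides that the Agreement is not severable, so the invalidity of any one provision voids the entire Agreement. No provision of the Agreement survives.

1, 2, 3, 4, 5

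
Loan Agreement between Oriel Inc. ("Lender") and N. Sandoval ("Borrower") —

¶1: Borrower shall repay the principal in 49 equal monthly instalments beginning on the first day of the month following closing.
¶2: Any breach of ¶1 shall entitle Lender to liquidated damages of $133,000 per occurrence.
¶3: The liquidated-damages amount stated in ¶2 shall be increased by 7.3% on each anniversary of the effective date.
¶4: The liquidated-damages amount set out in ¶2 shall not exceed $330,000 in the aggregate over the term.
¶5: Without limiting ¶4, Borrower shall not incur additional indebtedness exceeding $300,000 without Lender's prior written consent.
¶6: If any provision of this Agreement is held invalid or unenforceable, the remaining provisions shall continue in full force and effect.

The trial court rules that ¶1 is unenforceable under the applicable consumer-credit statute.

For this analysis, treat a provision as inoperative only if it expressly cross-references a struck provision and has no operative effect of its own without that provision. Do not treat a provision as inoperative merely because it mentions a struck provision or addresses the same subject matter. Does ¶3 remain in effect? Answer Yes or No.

¶1 is struck. ¶2 has no operative effect of its own apart from ¶1 and is therefore inoperative. ¶3 does nothing except set the escalation of the liquidated-damages amount by reference to ¶2; with ¶2 gone it has no independent effect and is inoperative. The whole of ¶4 is the aggregate cap on the liquidated-damages amount, defined by reference to ¶2, so ¶4 cannot stand once ¶2 is removed. Although ¶5 refers to ¶4, its operative terms do not depend on ¶4, so it remains in effect. ¶6 is a severability clause and preserves every provision that can still be given independent effect. The provisions still in force are ¶5 and ¶6. ¶3 is among the inoperative provisions, so the answer is no.

No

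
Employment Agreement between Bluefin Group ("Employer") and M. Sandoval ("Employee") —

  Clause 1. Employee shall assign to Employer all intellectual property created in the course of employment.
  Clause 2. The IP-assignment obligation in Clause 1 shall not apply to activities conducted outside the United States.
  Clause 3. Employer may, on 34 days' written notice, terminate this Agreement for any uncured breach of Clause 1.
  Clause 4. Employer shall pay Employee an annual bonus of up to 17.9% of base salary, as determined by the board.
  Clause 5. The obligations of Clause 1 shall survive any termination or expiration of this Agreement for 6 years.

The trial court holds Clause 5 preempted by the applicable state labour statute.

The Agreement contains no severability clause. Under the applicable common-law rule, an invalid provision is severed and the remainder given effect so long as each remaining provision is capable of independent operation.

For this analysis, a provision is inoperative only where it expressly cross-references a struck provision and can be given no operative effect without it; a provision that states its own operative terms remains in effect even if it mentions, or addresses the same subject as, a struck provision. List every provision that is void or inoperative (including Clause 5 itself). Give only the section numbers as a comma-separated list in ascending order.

Clause 5 is struck. Nothing else in the Agreement is defined by reference to Clause 5. Under the stated default rule, only provisions that cannot operate independently fall away; the rest are enforced. That leaves Clause 1, Clause 2, Clause 3, and Clause 4 in effect.

5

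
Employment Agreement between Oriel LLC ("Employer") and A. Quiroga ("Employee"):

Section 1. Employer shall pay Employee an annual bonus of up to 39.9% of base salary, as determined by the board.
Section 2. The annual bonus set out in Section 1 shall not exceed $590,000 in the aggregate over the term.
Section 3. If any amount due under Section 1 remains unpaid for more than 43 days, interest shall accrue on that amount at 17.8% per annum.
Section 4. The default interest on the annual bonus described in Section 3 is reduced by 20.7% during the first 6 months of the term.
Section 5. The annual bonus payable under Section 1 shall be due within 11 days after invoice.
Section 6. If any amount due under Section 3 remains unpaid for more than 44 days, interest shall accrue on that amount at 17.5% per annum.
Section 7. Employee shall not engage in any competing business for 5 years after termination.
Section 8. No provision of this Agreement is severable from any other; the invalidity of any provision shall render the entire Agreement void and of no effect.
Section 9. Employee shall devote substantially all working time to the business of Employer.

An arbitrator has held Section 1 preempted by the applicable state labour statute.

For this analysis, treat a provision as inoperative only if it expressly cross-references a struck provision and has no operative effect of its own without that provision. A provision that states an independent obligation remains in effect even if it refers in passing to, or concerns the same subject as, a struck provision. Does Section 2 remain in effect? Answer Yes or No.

No

Section 1 is struck. Section 2 does nothing except set the aggregate cap on the annual bonus by reference to Section 1; with Section 1 gone it has no independent effect and is inoperative. Section 3 operates only by reference to Section 1, so it falls with Section 1. Section 5 has no operative effect of its own apart from Section 1 and is therefore inoperative. The whole of Section 4 is the introductory reduction to the default interest on the annual bonus, defined by reference to Section 3, so Section 4 cannot stand once Section 3 is removed. Section 6 does nothing except set the default interest on the default interest on the annual bonus by reference to Section 3; with Section 3 gone it has no independent effect and is inoperative. Section 8 provides that the Agreement is not severable, so the invalidity of any one provision voids the entire Agreement. No provision of the Agreement survives. Section 2 is among the inoperative provisions, so the answer is no.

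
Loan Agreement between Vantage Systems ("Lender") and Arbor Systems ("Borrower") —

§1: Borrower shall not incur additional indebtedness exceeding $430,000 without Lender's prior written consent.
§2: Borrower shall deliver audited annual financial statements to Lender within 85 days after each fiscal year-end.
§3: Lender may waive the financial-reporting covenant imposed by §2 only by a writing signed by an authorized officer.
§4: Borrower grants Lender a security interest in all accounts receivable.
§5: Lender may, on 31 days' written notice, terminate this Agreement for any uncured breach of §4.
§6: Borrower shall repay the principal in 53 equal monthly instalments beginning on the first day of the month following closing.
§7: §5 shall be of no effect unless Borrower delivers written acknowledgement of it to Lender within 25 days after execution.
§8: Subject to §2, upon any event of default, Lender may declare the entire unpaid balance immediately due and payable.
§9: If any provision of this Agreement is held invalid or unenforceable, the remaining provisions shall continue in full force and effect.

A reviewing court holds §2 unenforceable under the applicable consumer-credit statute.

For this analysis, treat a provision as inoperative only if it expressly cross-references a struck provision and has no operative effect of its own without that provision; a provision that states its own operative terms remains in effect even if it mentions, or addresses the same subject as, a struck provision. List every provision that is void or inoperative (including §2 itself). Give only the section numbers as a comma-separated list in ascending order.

2, 3

§2 is struck. The only function of §3 is the waiver condition for §2, so it cannot stand once §2 is removed. §8 mentions §2 but its own obligation stands independently of §2, so §8 is not affected. Under the severability clause in §9, the remaining provisions continue in force. The provisions still in force are §1, §4, §5, §6, §7, §8, and §9.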